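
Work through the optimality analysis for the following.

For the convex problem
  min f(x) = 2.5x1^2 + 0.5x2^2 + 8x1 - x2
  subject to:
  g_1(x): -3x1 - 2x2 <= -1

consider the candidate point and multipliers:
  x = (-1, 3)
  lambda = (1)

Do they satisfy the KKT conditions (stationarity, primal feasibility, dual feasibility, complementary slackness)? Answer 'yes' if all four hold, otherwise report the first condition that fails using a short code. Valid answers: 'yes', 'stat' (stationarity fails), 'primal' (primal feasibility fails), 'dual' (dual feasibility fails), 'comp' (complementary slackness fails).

Gradient of f: grad f(x) = Q x + c = (3, 2)
Constraint values g_i(x) = a_i^T x - b_i:
  g_1((-1, 3)) = -2
Stationarity residual: grad f(x) + sum_i lambda_i a_i = (0, 0)
  -> stationarity OK
Primal feasibility (all g_i <= 0): OK
Dual feasibility (all lambda_i >= 0): OK
Complementary slackness (lambda_i * g_i(x) = 0 for all i): FAILS

Verdict: the first failing condition is complementary_slackness -> comp.

comp


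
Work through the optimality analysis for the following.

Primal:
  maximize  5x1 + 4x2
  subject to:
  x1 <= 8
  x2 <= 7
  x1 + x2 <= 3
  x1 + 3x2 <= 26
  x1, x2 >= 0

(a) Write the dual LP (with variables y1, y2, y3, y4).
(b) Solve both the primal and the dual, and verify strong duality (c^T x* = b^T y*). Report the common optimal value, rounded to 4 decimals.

The standard primal-dual pair for 'max c^T x s.t. A x <= b, x >= 0' is:
  Dual:  min b^T y  s.t.  A^T y >= c,  y >= 0.

So the dual LP is:
  minimize  8y1 + 7y2 + 3y3 + 26y4
  subject to:
    y1 + y3 + y4 >= 5
    y2 + y3 + 3y4 >= 4
    y1, y2, y3, y4 >= 0

Solving the primal: x* = (3, 0).
  primal value c^T x* = 15.
Solving the dual: y* = (0, 0, 5, 0).
  dual value b^T y* = 15.
Strong duality: c^T x* = b^T y*. Confirmed.

15


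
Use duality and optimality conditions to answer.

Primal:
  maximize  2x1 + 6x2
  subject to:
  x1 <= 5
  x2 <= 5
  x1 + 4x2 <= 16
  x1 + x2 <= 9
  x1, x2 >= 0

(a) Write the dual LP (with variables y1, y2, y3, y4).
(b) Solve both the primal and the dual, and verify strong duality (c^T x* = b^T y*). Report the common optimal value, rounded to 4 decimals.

The standard primal-dual pair for 'max c^T x s.t. A x <= b, x >= 0' is:
  Dual:  min b^T y  s.t.  A^T y >= c,  y >= 0.

So the dual LP is:
  minimize  5y1 + 5y2 + 16y3 + 9y4
  subject to:
    y1 + y3 + y4 >= 2
    y2 + 4y3 + y4 >= 6
    y1, y2, y3, y4 >= 0

Solving the primal: x* = (5, 2.75).
  primal value c^T x* = 26.5.
Solving the dual: y* = (0.5, 0, 1.5, 0).
  dual value b^T y* = 26.5.
Strong duality: c^T x* = b^T y*. Confirmed.

26.5


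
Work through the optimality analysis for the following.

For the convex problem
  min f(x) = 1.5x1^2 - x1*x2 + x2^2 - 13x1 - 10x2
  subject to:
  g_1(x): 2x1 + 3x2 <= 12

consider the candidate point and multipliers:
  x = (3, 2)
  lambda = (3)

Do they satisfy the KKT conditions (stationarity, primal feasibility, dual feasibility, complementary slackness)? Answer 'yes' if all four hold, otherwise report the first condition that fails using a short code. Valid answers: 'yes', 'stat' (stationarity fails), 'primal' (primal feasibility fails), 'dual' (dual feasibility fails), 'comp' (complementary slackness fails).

Gradient of f: grad f(x) = Q x + c = (-6, -9)
Constraint values g_i(x) = a_i^T x - b_i:
  g_1((3, 2)) = 0
Stationarity residual: grad f(x) + sum_i lambda_i a_i = (0, 0)
  -> stationarity OK
Primal feasibility (all g_i <= 0): OK
Dual feasibility (all lambda_i >= 0): OK
Complementary slackness (lambda_i * g_i(x) = 0 for all i): OK

Verdict: yes, KKT holds.

yes


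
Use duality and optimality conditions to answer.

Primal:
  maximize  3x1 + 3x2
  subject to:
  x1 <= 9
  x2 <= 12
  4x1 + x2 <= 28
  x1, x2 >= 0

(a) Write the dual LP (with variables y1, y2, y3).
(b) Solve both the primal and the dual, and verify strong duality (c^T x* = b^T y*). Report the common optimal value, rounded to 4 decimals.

The standard primal-dual pair for 'max c^T x s.t. A x <= b, x >= 0' is:
  Dual:  min b^T y  s.t.  A^T y >= c,  y >= 0.

So the dual LP is:
  minimize  9y1 + 12y2 + 28y3
  subject to:
    y1 + 4y3 >= 3
    y2 + y3 >= 3
    y1, y2, y3 >= 0

Solving the primal: x* = (4, 12).
  primal value c^T x* = 48.
Solving the dual: y* = (0, 2.25, 0.75).
  dual value b^T y* = 48.
Strong duality: c^T x* = b^T y*. Confirmed.

48


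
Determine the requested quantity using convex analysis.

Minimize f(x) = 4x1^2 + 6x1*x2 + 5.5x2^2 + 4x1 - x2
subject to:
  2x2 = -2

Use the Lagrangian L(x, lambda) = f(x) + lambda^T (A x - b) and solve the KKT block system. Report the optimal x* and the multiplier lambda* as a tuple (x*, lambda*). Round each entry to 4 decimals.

Form the Lagrangian:
  L(x, lambda) = (1/2) x^T Q x + c^T x + lambda^T (A x - b)
Stationarity (grad_x L = 0): Q x + c + A^T lambda = 0.
Primal feasibility: A x = b.

This gives the KKT block system:
  [ Q   A^T ] [ x     ]   [-c ]
  [ A    0  ] [ lambda ] = [ b ]

Solving the linear system:
  x*      = (0.25, -1)
  lambda* = (5.25)
  f(x*)   = 6.25

x* = (0.25, -1), lambda* = (5.25)


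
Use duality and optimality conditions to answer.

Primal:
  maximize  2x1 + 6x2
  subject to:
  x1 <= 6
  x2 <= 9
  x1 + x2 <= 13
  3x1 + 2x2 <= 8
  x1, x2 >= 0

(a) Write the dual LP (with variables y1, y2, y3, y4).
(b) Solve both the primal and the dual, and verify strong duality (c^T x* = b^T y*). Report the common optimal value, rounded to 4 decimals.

The standard primal-dual pair for 'max c^T x s.t. A x <= b, x >= 0' is:
  Dual:  min b^T y  s.t.  A^T y >= c,  y >= 0.

So the dual LP is:
  minimize  6y1 + 9y2 + 13y3 + 8y4
  subject to:
    y1 + y3 + 3y4 >= 2
    y2 + y3 + 2y4 >= 6
    y1, y2, y3, y4 >= 0

Solving the primal: x* = (0, 4).
  primal value c^T x* = 24.
Solving the dual: y* = (0, 0, 0, 3).
  dual value b^T y* = 24.
Strong duality: c^T x* = b^T y*. Confirmed.

24


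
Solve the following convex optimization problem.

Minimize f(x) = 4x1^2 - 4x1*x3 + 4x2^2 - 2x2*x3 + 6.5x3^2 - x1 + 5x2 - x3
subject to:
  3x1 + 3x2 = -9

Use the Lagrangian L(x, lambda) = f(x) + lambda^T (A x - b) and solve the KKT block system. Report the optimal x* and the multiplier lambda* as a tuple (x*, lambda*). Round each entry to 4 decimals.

Form the Lagrangian:
  L(x, lambda) = (1/2) x^T Q x + c^T x + lambda^T (A x - b)
Stationarity (grad_x L = 0): Q x + c + A^T lambda = 0.
Primal feasibility: A x = b.

This gives the KKT block system:
  [ Q   A^T ] [ x     ]   [-c ]
  [ A    0  ] [ lambda ] = [ b ]

Solving the linear system:
  x*      = (-1.1961, -1.8039, -0.5686)
  lambda* = (2.7647)
  f(x*)   = 8.8137

x* = (-1.1961, -1.8039, -0.5686), lambda* = (2.7647)


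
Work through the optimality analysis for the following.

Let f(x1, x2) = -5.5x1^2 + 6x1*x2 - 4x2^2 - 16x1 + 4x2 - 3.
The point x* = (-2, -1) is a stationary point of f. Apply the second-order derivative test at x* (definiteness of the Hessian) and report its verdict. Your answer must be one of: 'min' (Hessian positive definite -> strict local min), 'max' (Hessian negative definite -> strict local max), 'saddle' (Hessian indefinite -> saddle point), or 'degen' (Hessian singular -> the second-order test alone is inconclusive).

Compute the Hessian H = grad^2 f:
  H = [[-11, 6], [6, -8]]
Verify stationarity: grad f(x*) = H x* + g = (0, 0).
Eigenvalues of H: -15.6847, -3.3153.
Both eigenvalues < 0, so H is negative definite -> x* is a strict local max.

max


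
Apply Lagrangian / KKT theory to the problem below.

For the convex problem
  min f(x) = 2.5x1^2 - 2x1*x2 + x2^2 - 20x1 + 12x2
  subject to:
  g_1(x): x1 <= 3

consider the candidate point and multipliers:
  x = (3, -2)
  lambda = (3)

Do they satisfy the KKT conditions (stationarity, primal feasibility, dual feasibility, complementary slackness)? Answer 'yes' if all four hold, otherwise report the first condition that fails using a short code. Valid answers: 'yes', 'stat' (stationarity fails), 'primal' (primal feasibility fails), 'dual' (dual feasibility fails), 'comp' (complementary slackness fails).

Gradient of f: grad f(x) = Q x + c = (-1, 2)
Constraint values g_i(x) = a_i^T x - b_i:
  g_1((3, -2)) = 0
Stationarity residual: grad f(x) + sum_i lambda_i a_i = (2, 2)
  -> stationarity FAILS
Primal feasibility (all g_i <= 0): OK
Dual feasibility (all lambda_i >= 0): OK
Complementary slackness (lambda_i * g_i(x) = 0 for all i): OK

Verdict: the first failing condition is stationarity -> stat.

stat


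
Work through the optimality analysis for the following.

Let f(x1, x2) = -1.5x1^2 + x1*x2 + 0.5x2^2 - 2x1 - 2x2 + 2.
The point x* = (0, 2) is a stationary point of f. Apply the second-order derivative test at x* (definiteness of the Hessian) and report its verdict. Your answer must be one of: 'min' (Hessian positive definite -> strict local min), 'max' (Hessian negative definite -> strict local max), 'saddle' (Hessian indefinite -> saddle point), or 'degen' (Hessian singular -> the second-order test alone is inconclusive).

Compute the Hessian H = grad^2 f:
  H = [[-3, 1], [1, 1]]
Verify stationarity: grad f(x*) = H x* + g = (0, 0).
Eigenvalues of H: -3.2361, 1.2361.
Eigenvalues have mixed signs, so H is indefinite -> x* is a saddle point.

saddle


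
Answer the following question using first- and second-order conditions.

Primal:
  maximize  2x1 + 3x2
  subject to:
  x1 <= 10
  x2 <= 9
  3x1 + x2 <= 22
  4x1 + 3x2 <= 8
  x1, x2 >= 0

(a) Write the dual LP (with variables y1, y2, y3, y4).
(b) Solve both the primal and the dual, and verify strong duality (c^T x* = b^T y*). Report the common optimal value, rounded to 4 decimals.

The standard primal-dual pair for 'max c^T x s.t. A x <= b, x >= 0' is:
  Dual:  min b^T y  s.t.  A^T y >= c,  y >= 0.

So the dual LP is:
  minimize  10y1 + 9y2 + 22y3 + 8y4
  subject to:
    y1 + 3y3 + 4y4 >= 2
    y2 + y3 + 3y4 >= 3
    y1, y2, y3, y4 >= 0

Solving the primal: x* = (0, 2.6667).
  primal value c^T x* = 8.
Solving the dual: y* = (0, 0, 0, 1).
  dual value b^T y* = 8.
Strong duality: c^T x* = b^T y*. Confirmed.

8


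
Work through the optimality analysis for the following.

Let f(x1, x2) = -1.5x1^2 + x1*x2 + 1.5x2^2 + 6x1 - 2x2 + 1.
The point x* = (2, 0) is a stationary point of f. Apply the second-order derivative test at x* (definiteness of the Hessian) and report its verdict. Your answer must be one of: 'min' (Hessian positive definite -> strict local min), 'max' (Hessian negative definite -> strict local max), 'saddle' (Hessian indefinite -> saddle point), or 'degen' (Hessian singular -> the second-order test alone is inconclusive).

Compute the Hessian H = grad^2 f:
  H = [[-3, 1], [1, 3]]
Verify stationarity: grad f(x*) = H x* + g = (0, 0).
Eigenvalues of H: -3.1623, 3.1623.
Eigenvalues have mixed signs, so H is indefinite -> x* is a saddle point.

saddle


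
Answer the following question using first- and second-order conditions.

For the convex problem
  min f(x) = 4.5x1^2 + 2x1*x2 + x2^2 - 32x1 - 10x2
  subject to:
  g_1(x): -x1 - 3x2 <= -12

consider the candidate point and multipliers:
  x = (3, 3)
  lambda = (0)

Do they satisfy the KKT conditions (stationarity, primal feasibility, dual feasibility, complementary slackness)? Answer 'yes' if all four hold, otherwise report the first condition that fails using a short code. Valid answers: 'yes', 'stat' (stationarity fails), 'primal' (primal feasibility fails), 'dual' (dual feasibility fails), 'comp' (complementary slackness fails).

Gradient of f: grad f(x) = Q x + c = (1, 2)
Constraint values g_i(x) = a_i^T x - b_i:
  g_1((3, 3)) = 0
Stationarity residual: grad f(x) + sum_i lambda_i a_i = (1, 2)
  -> stationarity FAILS
Primal feasibility (all g_i <= 0): OK
Dual feasibility (all lambda_i >= 0): OK
Complementary slackness (lambda_i * g_i(x) = 0 for all i): OK

Verdict: the first failing condition is stationarity -> stat.

stat


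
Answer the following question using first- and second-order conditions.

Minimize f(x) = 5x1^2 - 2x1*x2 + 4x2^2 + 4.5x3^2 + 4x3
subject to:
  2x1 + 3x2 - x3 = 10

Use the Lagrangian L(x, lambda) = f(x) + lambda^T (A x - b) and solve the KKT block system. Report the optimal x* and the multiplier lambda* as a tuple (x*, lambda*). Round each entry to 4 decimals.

Form the Lagrangian:
  L(x, lambda) = (1/2) x^T Q x + c^T x + lambda^T (A x - b)
Stationarity (grad_x L = 0): Q x + c + A^T lambda = 0.
Primal feasibility: A x = b.

This gives the KKT block system:
  [ Q   A^T ] [ x     ]   [-c ]
  [ A    0  ] [ lambda ] = [ b ]

Solving the linear system:
  x*      = (1.3612, 2.1036, -0.9669)
  lambda* = (-4.7022)
  f(x*)   = 21.577

x* = (1.3612, 2.1036, -0.9669), lambda* = (-4.7022)


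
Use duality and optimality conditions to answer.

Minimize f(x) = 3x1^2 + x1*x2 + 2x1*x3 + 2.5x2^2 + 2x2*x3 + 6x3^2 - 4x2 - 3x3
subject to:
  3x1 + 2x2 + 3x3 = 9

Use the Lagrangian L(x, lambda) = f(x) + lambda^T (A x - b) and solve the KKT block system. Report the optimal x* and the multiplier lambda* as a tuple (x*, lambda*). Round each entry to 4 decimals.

Form the Lagrangian:
  L(x, lambda) = (1/2) x^T Q x + c^T x + lambda^T (A x - b)
Stationarity (grad_x L = 0): Q x + c + A^T lambda = 0.
Primal feasibility: A x = b.

This gives the KKT block system:
  [ Q   A^T ] [ x     ]   [-c ]
  [ A    0  ] [ lambda ] = [ b ]

Solving the linear system:
  x*      = (1.2452, 1.6883, 0.6292)
  lambda* = (-3.4727)
  f(x*)   = 11.3065

x* = (1.2452, 1.6883, 0.6292), lambda* = (-3.4727)


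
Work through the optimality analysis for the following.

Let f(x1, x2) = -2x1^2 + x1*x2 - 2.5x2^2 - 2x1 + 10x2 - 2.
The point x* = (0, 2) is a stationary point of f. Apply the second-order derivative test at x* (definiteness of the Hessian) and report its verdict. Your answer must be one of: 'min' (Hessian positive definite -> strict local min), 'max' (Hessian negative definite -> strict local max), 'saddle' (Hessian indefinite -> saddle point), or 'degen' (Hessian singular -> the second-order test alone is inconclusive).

Compute the Hessian H = grad^2 f:
  H = [[-4, 1], [1, -5]]
Verify stationarity: grad f(x*) = H x* + g = (0, 0).
Eigenvalues of H: -5.618, -3.382.
Both eigenvalues < 0, so H is negative definite -> x* is a strict local max.

max


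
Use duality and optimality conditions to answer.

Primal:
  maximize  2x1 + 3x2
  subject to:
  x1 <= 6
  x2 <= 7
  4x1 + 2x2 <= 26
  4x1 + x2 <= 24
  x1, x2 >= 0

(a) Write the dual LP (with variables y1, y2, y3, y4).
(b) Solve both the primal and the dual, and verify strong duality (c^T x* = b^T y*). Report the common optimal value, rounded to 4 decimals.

The standard primal-dual pair for 'max c^T x s.t. A x <= b, x >= 0' is:
  Dual:  min b^T y  s.t.  A^T y >= c,  y >= 0.

So the dual LP is:
  minimize  6y1 + 7y2 + 26y3 + 24y4
  subject to:
    y1 + 4y3 + 4y4 >= 2
    y2 + 2y3 + y4 >= 3
    y1, y2, y3, y4 >= 0

Solving the primal: x* = (3, 7).
  primal value c^T x* = 27.
Solving the dual: y* = (0, 2, 0.5, 0).
  dual value b^T y* = 27.
Strong duality: c^T x* = b^T y*. Confirmed.

27


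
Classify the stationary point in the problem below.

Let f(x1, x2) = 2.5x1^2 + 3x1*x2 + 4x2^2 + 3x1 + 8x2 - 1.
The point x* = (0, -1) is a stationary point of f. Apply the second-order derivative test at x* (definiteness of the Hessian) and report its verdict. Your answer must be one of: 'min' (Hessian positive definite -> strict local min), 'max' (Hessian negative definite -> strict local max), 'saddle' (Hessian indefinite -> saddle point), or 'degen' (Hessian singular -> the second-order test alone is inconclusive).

Compute the Hessian H = grad^2 f:
  H = [[5, 3], [3, 8]]
Verify stationarity: grad f(x*) = H x* + g = (0, 0).
Eigenvalues of H: 3.1459, 9.8541.
Both eigenvalues > 0, so H is positive definite -> x* is a strict local min.

min


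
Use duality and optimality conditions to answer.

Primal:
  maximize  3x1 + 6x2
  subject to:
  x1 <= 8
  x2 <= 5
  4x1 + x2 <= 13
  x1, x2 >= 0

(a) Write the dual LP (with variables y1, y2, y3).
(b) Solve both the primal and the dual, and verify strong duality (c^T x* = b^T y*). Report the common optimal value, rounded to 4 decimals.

The standard primal-dual pair for 'max c^T x s.t. A x <= b, x >= 0' is:
  Dual:  min b^T y  s.t.  A^T y >= c,  y >= 0.

So the dual LP is:
  minimize  8y1 + 5y2 + 13y3
  subject to:
    y1 + 4y3 >= 3
    y2 + y3 >= 6
    y1, y2, y3 >= 0

Solving the primal: x* = (2, 5).
  primal value c^T x* = 36.
Solving the dual: y* = (0, 5.25, 0.75).
  dual value b^T y* = 36.
Strong duality: c^T x* = b^T y*. Confirmed.

36


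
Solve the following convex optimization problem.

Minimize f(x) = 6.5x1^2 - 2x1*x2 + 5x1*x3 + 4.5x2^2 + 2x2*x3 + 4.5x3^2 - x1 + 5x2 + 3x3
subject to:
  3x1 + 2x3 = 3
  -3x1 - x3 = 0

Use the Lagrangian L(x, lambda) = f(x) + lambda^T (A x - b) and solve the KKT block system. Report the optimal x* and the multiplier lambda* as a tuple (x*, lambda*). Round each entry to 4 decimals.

Form the Lagrangian:
  L(x, lambda) = (1/2) x^T Q x + c^T x + lambda^T (A x - b)
Stationarity (grad_x L = 0): Q x + c + A^T lambda = 0.
Primal feasibility: A x = b.

This gives the KKT block system:
  [ Q   A^T ] [ x     ]   [-c ]
  [ A    0  ] [ lambda ] = [ b ]

Solving the linear system:
  x*      = (-1, -1.4444, 3)
  lambda* = (-20.8148, -19.5185)
  f(x*)   = 32.6111

x* = (-1, -1.4444, 3), lambda* = (-20.8148, -19.5185)


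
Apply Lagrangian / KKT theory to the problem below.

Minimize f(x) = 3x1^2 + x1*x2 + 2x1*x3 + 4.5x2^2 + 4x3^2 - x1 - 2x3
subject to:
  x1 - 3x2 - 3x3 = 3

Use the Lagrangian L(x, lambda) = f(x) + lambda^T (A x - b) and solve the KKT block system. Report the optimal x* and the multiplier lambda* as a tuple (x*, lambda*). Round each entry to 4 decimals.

Form the Lagrangian:
  L(x, lambda) = (1/2) x^T Q x + c^T x + lambda^T (A x - b)
Stationarity (grad_x L = 0): Q x + c + A^T lambda = 0.
Primal feasibility: A x = b.

This gives the KKT block system:
  [ Q   A^T ] [ x     ]   [-c ]
  [ A    0  ] [ lambda ] = [ b ]

Solving the linear system:
  x*      = (0.562, -0.467, -0.3456)
  lambda* = (-1.2137)
  f(x*)   = 1.8852

x* = (0.562, -0.467, -0.3456), lambda* = (-1.2137)


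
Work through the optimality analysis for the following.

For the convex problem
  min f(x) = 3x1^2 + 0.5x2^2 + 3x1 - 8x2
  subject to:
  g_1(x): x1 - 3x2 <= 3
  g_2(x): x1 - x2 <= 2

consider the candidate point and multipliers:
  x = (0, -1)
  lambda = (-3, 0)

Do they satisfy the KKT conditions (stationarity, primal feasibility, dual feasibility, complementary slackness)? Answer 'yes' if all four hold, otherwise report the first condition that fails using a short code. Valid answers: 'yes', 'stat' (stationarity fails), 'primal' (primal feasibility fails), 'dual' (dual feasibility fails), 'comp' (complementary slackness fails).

Gradient of f: grad f(x) = Q x + c = (3, -9)
Constraint values g_i(x) = a_i^T x - b_i:
  g_1((0, -1)) = 0
  g_2((0, -1)) = -1
Stationarity residual: grad f(x) + sum_i lambda_i a_i = (0, 0)
  -> stationarity OK
Primal feasibility (all g_i <= 0): OK
Dual feasibility (all lambda_i >= 0): FAILS
Complementary slackness (lambda_i * g_i(x) = 0 for all i): OK

Verdict: the first failing condition is dual_feasibility -> dual.

dual


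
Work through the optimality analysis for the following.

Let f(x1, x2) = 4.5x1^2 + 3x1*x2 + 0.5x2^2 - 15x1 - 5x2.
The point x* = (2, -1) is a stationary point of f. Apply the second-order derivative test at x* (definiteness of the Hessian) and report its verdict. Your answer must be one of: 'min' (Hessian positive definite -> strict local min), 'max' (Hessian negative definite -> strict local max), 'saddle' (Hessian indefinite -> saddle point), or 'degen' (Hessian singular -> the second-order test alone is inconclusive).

Compute the Hessian H = grad^2 f:
  H = [[9, 3], [3, 1]]
Verify stationarity: grad f(x*) = H x* + g = (0, 0).
Eigenvalues of H: 0, 10.
H has a zero eigenvalue (singular; positive semidefinite but not definite), so H is neither positive definite, negative definite, nor indefinite. The second-order test alone is inconclusive -> degen.
(Indeed, f is constant along the null direction of H through x*, so x* is not a strict local extremum.)

degen


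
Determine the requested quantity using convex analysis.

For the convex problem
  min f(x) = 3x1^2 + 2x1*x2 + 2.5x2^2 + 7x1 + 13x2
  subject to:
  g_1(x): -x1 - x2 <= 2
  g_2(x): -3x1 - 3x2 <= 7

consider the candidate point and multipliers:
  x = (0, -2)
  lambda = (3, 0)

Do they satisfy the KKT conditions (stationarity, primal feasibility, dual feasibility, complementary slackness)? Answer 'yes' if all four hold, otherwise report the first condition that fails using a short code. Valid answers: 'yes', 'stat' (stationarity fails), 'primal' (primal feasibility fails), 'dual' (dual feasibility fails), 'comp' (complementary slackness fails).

Gradient of f: grad f(x) = Q x + c = (3, 3)
Constraint values g_i(x) = a_i^T x - b_i:
  g_1((0, -2)) = 0
  g_2((0, -2)) = -1
Stationarity residual: grad f(x) + sum_i lambda_i a_i = (0, 0)
  -> stationarity OK
Primal feasibility (all g_i <= 0): OK
Dual feasibility (all lambda_i >= 0): OK
Complementary slackness (lambda_i * g_i(x) = 0 for all i): OK

Verdict: yes, KKT holds.

yes


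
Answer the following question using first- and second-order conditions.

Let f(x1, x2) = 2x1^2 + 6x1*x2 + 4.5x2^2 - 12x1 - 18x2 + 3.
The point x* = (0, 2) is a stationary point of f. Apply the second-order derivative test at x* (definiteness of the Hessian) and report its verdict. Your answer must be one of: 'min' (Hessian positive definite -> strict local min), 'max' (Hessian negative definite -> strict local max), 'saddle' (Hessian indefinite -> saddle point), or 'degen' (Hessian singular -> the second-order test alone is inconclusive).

Compute the Hessian H = grad^2 f:
  H = [[4, 6], [6, 9]]
Verify stationarity: grad f(x*) = H x* + g = (0, 0).
Eigenvalues of H: 0, 13.
H has a zero eigenvalue (singular; positive semidefinite but not definite), so H is neither positive definite, negative definite, nor indefinite. The second-order test alone is inconclusive -> degen.
(Indeed, f is constant along the null direction of H through x*, so x* is not a strict local extremum.)

degen


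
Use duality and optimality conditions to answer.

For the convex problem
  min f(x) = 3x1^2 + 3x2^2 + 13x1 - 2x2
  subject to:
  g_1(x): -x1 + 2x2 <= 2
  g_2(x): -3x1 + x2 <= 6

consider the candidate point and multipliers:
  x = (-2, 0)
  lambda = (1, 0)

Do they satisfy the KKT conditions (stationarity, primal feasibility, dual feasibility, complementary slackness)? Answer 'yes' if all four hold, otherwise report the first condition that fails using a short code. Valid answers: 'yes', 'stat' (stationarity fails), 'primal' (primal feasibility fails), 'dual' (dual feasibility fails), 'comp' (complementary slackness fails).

Gradient of f: grad f(x) = Q x + c = (1, -2)
Constraint values g_i(x) = a_i^T x - b_i:
  g_1((-2, 0)) = 0
  g_2((-2, 0)) = 0
Stationarity residual: grad f(x) + sum_i lambda_i a_i = (0, 0)
  -> stationarity OK
Primal feasibility (all g_i <= 0): OK
Dual feasibility (all lambda_i >= 0): OK
Complementary slackness (lambda_i * g_i(x) = 0 for all i): OK

Verdict: yes, KKT holds.

yes


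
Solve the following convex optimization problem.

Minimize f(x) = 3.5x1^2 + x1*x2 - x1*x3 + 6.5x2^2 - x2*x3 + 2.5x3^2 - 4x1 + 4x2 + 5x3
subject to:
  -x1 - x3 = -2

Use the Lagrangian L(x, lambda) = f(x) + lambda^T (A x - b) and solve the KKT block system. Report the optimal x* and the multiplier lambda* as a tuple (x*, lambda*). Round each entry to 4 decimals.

Form the Lagrangian:
  L(x, lambda) = (1/2) x^T Q x + c^T x + lambda^T (A x - b)
Stationarity (grad_x L = 0): Q x + c + A^T lambda = 0.
Primal feasibility: A x = b.

This gives the KKT block system:
  [ Q   A^T ] [ x     ]   [-c ]
  [ A    0  ] [ lambda ] = [ b ]

Solving the linear system:
  x*      = (1.5562, -0.3933, 0.4438)
  lambda* = (6.0562)
  f(x*)   = 3.2669

x* = (1.5562, -0.3933, 0.4438), lambda* = (6.0562)


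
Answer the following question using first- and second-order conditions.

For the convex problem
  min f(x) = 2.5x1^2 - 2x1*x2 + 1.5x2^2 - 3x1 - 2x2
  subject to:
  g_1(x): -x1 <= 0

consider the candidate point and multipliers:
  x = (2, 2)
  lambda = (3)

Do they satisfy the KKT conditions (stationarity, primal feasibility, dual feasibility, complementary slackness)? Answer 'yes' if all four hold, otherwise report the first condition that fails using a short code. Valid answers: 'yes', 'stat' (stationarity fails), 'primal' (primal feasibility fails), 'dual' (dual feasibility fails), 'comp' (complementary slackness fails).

Gradient of f: grad f(x) = Q x + c = (3, 0)
Constraint values g_i(x) = a_i^T x - b_i:
  g_1((2, 2)) = -2
Stationarity residual: grad f(x) + sum_i lambda_i a_i = (0, 0)
  -> stationarity OK
Primal feasibility (all g_i <= 0): OK
Dual feasibility (all lambda_i >= 0): OK
Complementary slackness (lambda_i * g_i(x) = 0 for all i): FAILS

Verdict: the first failing condition is complementary_slackness -> comp.

comp


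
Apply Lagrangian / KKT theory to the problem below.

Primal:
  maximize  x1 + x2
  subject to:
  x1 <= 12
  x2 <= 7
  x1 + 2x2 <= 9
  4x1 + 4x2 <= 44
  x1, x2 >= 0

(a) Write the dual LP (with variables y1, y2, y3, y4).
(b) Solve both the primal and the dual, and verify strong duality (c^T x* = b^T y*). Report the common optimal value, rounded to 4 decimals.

The standard primal-dual pair for 'max c^T x s.t. A x <= b, x >= 0' is:
  Dual:  min b^T y  s.t.  A^T y >= c,  y >= 0.

So the dual LP is:
  minimize  12y1 + 7y2 + 9y3 + 44y4
  subject to:
    y1 + y3 + 4y4 >= 1
    y2 + 2y3 + 4y4 >= 1
    y1, y2, y3, y4 >= 0

Solving the primal: x* = (9, 0).
  primal value c^T x* = 9.
Solving the dual: y* = (0, 0, 1, 0).
  dual value b^T y* = 9.
Strong duality: c^T x* = b^T y*. Confirmed.

9


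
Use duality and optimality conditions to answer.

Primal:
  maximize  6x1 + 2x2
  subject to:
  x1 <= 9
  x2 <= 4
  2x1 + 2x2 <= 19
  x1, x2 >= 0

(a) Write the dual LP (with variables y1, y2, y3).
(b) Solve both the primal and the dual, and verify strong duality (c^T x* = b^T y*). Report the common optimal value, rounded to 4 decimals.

The standard primal-dual pair for 'max c^T x s.t. A x <= b, x >= 0' is:
  Dual:  min b^T y  s.t.  A^T y >= c,  y >= 0.

So the dual LP is:
  minimize  9y1 + 4y2 + 19y3
  subject to:
    y1 + 2y3 >= 6
    y2 + 2y3 >= 2
    y1, y2, y3 >= 0

Solving the primal: x* = (9, 0.5).
  primal value c^T x* = 55.
Solving the dual: y* = (4, 0, 1).
  dual value b^T y* = 55.
Strong duality: c^T x* = b^T y*. Confirmed.

55


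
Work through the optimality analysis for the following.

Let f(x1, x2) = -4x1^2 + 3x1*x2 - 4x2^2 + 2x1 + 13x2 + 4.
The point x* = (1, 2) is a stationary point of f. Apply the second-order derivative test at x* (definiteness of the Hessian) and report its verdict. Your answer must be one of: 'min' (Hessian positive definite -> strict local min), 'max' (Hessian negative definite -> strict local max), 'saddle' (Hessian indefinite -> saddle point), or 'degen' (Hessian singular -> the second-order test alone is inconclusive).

Compute the Hessian H = grad^2 f:
  H = [[-8, 3], [3, -8]]
Verify stationarity: grad f(x*) = H x* + g = (0, 0).
Eigenvalues of H: -11, -5.
Both eigenvalues < 0, so H is negative definite -> x* is a strict local max.

max


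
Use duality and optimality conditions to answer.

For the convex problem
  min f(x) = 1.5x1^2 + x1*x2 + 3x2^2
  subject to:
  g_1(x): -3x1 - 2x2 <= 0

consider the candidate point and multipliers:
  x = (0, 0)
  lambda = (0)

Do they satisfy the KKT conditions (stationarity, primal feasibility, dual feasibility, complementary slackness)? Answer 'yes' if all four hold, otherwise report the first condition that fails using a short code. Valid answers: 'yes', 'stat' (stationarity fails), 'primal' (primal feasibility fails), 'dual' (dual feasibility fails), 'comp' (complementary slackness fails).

Gradient of f: grad f(x) = Q x + c = (0, 0)
Constraint values g_i(x) = a_i^T x - b_i:
  g_1((0, 0)) = 0
Stationarity residual: grad f(x) + sum_i lambda_i a_i = (0, 0)
  -> stationarity OK
Primal feasibility (all g_i <= 0): OK
Dual feasibility (all lambda_i >= 0): OK
Complementary slackness (lambda_i * g_i(x) = 0 for all i): OK

Verdict: yes, KKT holds.

yes


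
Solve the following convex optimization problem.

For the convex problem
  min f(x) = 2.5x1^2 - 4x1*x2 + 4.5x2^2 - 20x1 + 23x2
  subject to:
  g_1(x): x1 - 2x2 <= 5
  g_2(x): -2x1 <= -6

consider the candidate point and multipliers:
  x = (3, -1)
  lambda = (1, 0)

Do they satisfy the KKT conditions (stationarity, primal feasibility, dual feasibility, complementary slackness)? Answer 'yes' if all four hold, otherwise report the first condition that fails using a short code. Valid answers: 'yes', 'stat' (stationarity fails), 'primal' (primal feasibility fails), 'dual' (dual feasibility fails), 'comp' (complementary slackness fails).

Gradient of f: grad f(x) = Q x + c = (-1, 2)
Constraint values g_i(x) = a_i^T x - b_i:
  g_1((3, -1)) = 0
  g_2((3, -1)) = 0
Stationarity residual: grad f(x) + sum_i lambda_i a_i = (0, 0)
  -> stationarity OK
Primal feasibility (all g_i <= 0): OK
Dual feasibility (all lambda_i >= 0): OK
Complementary slackness (lambda_i * g_i(x) = 0 for all i): OK

Verdict: yes, KKT holds.

yes


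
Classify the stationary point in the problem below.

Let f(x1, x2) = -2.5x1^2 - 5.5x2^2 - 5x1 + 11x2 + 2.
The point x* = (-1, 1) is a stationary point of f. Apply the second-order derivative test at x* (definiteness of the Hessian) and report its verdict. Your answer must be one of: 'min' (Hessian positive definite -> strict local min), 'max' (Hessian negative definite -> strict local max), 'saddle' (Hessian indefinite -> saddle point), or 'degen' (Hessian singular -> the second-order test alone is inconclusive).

Compute the Hessian H = grad^2 f:
  H = [[-5, 0], [0, -11]]
Verify stationarity: grad f(x*) = H x* + g = (0, 0).
Eigenvalues of H: -11, -5.
Both eigenvalues < 0, so H is negative definite -> x* is a strict local max.

max


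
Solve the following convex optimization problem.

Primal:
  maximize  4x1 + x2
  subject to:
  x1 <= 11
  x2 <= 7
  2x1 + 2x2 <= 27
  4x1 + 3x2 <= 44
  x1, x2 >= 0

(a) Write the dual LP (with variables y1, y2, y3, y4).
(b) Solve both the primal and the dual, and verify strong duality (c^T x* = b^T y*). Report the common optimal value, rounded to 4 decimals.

The standard primal-dual pair for 'max c^T x s.t. A x <= b, x >= 0' is:
  Dual:  min b^T y  s.t.  A^T y >= c,  y >= 0.

So the dual LP is:
  minimize  11y1 + 7y2 + 27y3 + 44y4
  subject to:
    y1 + 2y3 + 4y4 >= 4
    y2 + 2y3 + 3y4 >= 1
    y1, y2, y3, y4 >= 0

Solving the primal: x* = (11, 0).
  primal value c^T x* = 44.
Solving the dual: y* = (0, 0, 0, 1).
  dual value b^T y* = 44.
Strong duality: c^T x* = b^T y*. Confirmed.

44


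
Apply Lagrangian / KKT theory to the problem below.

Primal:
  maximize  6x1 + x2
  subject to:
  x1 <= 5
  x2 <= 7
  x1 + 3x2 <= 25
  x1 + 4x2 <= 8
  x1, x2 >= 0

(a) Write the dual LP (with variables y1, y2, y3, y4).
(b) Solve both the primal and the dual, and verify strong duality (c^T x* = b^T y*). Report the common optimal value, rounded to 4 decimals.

The standard primal-dual pair for 'max c^T x s.t. A x <= b, x >= 0' is:
  Dual:  min b^T y  s.t.  A^T y >= c,  y >= 0.

So the dual LP is:
  minimize  5y1 + 7y2 + 25y3 + 8y4
  subject to:
    y1 + y3 + y4 >= 6
    y2 + 3y3 + 4y4 >= 1
    y1, y2, y3, y4 >= 0

Solving the primal: x* = (5, 0.75).
  primal value c^T x* = 30.75.
Solving the dual: y* = (5.75, 0, 0, 0.25).
  dual value b^T y* = 30.75.
Strong duality: c^T x* = b^T y*. Confirmed.

30.75


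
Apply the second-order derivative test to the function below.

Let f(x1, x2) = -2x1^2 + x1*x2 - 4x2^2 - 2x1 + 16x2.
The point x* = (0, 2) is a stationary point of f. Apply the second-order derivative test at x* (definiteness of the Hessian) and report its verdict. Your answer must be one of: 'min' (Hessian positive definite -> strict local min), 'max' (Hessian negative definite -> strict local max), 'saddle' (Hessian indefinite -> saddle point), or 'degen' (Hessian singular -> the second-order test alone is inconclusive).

Compute the Hessian H = grad^2 f:
  H = [[-4, 1], [1, -8]]
Verify stationarity: grad f(x*) = H x* + g = (0, 0).
Eigenvalues of H: -8.2361, -3.7639.
Both eigenvalues < 0, so H is negative definite -> x* is a strict local max.

max


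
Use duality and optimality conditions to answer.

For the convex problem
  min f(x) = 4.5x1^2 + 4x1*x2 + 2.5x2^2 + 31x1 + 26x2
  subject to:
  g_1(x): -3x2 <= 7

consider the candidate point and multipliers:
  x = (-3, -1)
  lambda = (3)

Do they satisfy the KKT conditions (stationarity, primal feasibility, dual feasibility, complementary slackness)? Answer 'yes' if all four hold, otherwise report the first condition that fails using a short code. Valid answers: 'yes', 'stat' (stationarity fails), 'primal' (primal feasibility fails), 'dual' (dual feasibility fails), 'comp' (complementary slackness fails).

Gradient of f: grad f(x) = Q x + c = (0, 9)
Constraint values g_i(x) = a_i^T x - b_i:
  g_1((-3, -1)) = -4
Stationarity residual: grad f(x) + sum_i lambda_i a_i = (0, 0)
  -> stationarity OK
Primal feasibility (all g_i <= 0): OK
Dual feasibility (all lambda_i >= 0): OK
Complementary slackness (lambda_i * g_i(x) = 0 for all i): FAILS

Verdict: the first failing condition is complementary_slackness -> comp.

comp


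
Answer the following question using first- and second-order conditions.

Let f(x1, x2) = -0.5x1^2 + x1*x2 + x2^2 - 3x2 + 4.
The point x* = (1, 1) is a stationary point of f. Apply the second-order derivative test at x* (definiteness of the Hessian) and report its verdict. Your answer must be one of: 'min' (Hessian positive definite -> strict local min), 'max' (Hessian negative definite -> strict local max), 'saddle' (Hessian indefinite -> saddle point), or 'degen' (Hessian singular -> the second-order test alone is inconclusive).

Compute the Hessian H = grad^2 f:
  H = [[-1, 1], [1, 2]]
Verify stationarity: grad f(x*) = H x* + g = (0, 0).
Eigenvalues of H: -1.3028, 2.3028.
Eigenvalues have mixed signs, so H is indefinite -> x* is a saddle point.

saddle


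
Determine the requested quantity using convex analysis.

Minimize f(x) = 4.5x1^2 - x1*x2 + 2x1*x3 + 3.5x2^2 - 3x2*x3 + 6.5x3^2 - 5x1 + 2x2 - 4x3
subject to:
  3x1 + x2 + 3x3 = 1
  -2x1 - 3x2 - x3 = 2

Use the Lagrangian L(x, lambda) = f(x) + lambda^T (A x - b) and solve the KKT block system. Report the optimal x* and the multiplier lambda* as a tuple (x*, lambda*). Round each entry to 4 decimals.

Form the Lagrangian:
  L(x, lambda) = (1/2) x^T Q x + c^T x + lambda^T (A x - b)
Stationarity (grad_x L = 0): Q x + c + A^T lambda = 0.
Primal feasibility: A x = b.

This gives the KKT block system:
  [ Q   A^T ] [ x     ]   [-c ]
  [ A    0  ] [ lambda ] = [ b ]

Solving the linear system:
  x*      = (0.4292, -1.0359, 0.2495)
  lambda* = (-2.0072, -2.8121)
  f(x*)   = 1.2079

x* = (0.4292, -1.0359, 0.2495), lambda* = (-2.0072, -2.8121)


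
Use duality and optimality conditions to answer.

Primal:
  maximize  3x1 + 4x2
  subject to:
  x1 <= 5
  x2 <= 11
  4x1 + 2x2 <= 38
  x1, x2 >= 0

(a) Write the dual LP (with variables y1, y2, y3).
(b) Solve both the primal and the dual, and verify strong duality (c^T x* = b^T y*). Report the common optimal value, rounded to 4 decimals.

The standard primal-dual pair for 'max c^T x s.t. A x <= b, x >= 0' is:
  Dual:  min b^T y  s.t.  A^T y >= c,  y >= 0.

So the dual LP is:
  minimize  5y1 + 11y2 + 38y3
  subject to:
    y1 + 4y3 >= 3
    y2 + 2y3 >= 4
    y1, y2, y3 >= 0

Solving the primal: x* = (4, 11).
  primal value c^T x* = 56.
Solving the dual: y* = (0, 2.5, 0.75).
  dual value b^T y* = 56.
Strong duality: c^T x* = b^T y*. Confirmed.

56


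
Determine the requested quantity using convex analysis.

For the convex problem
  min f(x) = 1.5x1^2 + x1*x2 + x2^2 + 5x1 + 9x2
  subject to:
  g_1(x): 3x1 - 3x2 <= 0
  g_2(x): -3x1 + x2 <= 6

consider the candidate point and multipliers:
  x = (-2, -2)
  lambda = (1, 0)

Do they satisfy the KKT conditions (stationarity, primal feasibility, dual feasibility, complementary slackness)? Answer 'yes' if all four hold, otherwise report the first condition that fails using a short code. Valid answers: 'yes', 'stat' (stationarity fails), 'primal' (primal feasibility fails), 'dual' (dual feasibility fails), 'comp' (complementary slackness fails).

Gradient of f: grad f(x) = Q x + c = (-3, 3)
Constraint values g_i(x) = a_i^T x - b_i:
  g_1((-2, -2)) = 0
  g_2((-2, -2)) = -2
Stationarity residual: grad f(x) + sum_i lambda_i a_i = (0, 0)
  -> stationarity OK
Primal feasibility (all g_i <= 0): OK
Dual feasibility (all lambda_i >= 0): OK
Complementary slackness (lambda_i * g_i(x) = 0 for all i): OK

Verdict: yes, KKT holds.

yes


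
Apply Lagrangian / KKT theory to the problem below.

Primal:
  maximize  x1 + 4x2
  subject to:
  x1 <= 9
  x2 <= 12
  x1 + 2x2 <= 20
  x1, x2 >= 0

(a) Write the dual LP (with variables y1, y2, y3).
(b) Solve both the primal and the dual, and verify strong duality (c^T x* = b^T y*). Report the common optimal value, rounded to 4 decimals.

The standard primal-dual pair for 'max c^T x s.t. A x <= b, x >= 0' is:
  Dual:  min b^T y  s.t.  A^T y >= c,  y >= 0.

So the dual LP is:
  minimize  9y1 + 12y2 + 20y3
  subject to:
    y1 + y3 >= 1
    y2 + 2y3 >= 4
    y1, y2, y3 >= 0

Solving the primal: x* = (0, 10).
  primal value c^T x* = 40.
Solving the dual: y* = (0, 0, 2).
  dual value b^T y* = 40.
Strong duality: c^T x* = b^T y*. Confirmed.

40


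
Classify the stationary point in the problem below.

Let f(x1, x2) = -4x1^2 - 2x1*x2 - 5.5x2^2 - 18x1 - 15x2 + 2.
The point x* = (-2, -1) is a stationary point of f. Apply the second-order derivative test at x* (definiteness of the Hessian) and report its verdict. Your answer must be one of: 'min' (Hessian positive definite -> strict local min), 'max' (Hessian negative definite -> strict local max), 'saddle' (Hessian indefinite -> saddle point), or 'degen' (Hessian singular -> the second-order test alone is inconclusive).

Compute the Hessian H = grad^2 f:
  H = [[-8, -2], [-2, -11]]
Verify stationarity: grad f(x*) = H x* + g = (0, 0).
Eigenvalues of H: -12, -7.
Both eigenvalues < 0, so H is negative definite -> x* is a strict local max.

max


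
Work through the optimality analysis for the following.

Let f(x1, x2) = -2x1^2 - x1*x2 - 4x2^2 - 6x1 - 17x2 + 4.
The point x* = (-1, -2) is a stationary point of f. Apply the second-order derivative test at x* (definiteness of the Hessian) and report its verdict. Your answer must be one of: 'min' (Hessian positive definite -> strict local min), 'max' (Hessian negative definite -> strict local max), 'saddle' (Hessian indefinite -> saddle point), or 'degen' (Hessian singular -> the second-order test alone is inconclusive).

Compute the Hessian H = grad^2 f:
  H = [[-4, -1], [-1, -8]]
Verify stationarity: grad f(x*) = H x* + g = (0, 0).
Eigenvalues of H: -8.2361, -3.7639.
Both eigenvalues < 0, so H is negative definite -> x* is a strict local max.

max


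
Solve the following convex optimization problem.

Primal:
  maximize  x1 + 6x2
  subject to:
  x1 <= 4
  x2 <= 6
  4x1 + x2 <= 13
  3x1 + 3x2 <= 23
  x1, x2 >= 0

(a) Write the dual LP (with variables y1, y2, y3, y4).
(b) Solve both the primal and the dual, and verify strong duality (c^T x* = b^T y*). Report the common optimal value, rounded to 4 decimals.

The standard primal-dual pair for 'max c^T x s.t. A x <= b, x >= 0' is:
  Dual:  min b^T y  s.t.  A^T y >= c,  y >= 0.

So the dual LP is:
  minimize  4y1 + 6y2 + 13y3 + 23y4
  subject to:
    y1 + 4y3 + 3y4 >= 1
    y2 + y3 + 3y4 >= 6
    y1, y2, y3, y4 >= 0

Solving the primal: x* = (1.6667, 6).
  primal value c^T x* = 37.6667.
Solving the dual: y* = (0, 5, 0, 0.3333).
  dual value b^T y* = 37.6667.
Strong duality: c^T x* = b^T y*. Confirmed.

37.6667


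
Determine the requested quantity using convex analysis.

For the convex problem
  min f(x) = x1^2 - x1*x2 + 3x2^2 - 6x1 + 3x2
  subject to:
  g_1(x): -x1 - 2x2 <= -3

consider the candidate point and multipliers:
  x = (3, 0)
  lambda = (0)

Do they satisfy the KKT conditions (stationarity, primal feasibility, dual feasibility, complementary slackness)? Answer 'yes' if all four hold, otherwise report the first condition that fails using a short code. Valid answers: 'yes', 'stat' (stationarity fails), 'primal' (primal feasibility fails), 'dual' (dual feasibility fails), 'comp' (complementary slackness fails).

Gradient of f: grad f(x) = Q x + c = (0, 0)
Constraint values g_i(x) = a_i^T x - b_i:
  g_1((3, 0)) = 0
Stationarity residual: grad f(x) + sum_i lambda_i a_i = (0, 0)
  -> stationarity OK
Primal feasibility (all g_i <= 0): OK
Dual feasibility (all lambda_i >= 0): OK
Complementary slackness (lambda_i * g_i(x) = 0 for all i): OK

Verdict: yes, KKT holds.

yes
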